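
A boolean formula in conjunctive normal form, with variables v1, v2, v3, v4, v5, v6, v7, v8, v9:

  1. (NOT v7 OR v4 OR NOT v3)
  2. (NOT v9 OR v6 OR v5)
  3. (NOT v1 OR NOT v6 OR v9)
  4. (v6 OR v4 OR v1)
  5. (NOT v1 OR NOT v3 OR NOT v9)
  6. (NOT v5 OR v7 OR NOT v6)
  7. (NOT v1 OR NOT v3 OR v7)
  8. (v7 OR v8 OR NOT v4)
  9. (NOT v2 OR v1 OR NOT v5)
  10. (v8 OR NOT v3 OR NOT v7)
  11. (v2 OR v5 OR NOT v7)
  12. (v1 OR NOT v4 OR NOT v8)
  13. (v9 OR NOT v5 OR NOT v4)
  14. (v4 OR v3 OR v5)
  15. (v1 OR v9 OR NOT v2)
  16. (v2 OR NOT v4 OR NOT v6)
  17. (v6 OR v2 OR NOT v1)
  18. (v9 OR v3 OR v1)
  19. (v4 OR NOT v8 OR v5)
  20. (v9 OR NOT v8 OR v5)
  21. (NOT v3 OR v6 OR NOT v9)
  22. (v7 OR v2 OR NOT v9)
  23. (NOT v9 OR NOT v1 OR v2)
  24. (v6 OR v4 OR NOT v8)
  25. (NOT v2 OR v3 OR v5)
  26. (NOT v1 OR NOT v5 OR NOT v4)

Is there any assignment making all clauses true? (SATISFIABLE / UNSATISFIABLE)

SATISFIABLE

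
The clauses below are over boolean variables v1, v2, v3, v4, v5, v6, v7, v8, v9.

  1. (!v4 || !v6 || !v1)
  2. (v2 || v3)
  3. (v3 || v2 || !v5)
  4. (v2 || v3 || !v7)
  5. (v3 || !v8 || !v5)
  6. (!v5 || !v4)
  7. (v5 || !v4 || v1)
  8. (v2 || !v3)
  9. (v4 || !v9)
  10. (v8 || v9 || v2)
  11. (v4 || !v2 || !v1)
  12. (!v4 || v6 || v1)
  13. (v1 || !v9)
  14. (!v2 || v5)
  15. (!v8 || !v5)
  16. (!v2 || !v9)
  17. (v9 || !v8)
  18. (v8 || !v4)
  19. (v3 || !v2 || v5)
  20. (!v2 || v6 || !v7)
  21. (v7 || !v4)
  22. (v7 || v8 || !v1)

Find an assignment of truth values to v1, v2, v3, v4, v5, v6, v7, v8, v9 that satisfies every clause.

v1=False, v2=True, v3=True, v4=False, v5=True, v6=True, v7=False, v8=False, v9=False

Try v1 = False.
  then v9 is forced to False.
  then v8 is forced to False.
  then v2 is forced to True.
  then v5 is forced to True.
  then v4 is forced to False.
The remaining clauses are satisfied by v3 = True, v6 = True, v7 = False.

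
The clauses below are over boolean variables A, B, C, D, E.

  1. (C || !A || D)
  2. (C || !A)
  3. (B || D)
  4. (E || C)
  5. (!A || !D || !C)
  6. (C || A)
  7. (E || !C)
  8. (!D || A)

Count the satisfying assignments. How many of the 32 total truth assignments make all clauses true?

The models are:
  A=0 B=1 C=1 D=0 E=1
  A=1 B=1 C=1 D=0 E=1
That's 2 in total.

2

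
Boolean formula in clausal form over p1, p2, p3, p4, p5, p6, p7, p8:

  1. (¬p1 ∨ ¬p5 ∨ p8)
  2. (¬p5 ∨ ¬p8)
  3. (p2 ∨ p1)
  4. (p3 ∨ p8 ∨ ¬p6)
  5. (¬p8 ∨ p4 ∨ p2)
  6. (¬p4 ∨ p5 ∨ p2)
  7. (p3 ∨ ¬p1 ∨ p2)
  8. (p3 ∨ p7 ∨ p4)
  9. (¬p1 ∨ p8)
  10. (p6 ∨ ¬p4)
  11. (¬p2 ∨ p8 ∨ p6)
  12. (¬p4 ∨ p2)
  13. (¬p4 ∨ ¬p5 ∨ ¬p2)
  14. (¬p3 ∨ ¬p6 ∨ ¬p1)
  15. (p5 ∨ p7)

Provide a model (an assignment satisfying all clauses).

p1=0  p2=1  p3=0  p4=0  p5=0  p6=0  p7=1  p8=1

Check each clause:
  1. (p8 ∨ ¬p1 ∨ ¬p5) — p8 is true.
  2. (¬p8 ∨ ¬p5) — ¬p5 is true.
  3. (p1 ∨ p2) — p2 is true.
  4. (p3 ∨ p8 ∨ ¬p6) — p8 is true.
  5. (p2 ∨ p4 ∨ ¬p8) — p2 is true.
  6. (p5 ∨ ¬p4 ∨ p2) — p2 is true.
  7. (¬p1 ∨ p3 ∨ p2) — p2 is true.
  8. (p3 ∨ p4 ∨ p7) — p7 is true.
  9. (p8 ∨ ¬p1) — p8 is true.
  10. (p6 ∨ ¬p4) — ¬p4 is true.
  11. (p6 ∨ ¬p2 ∨ p8) — p8 is true.
  12. (¬p4 ∨ p2) — p2 is true.
  13. (¬p2 ∨ ¬p5 ∨ ¬p4) — ¬p5 is true.
  14. (¬p6 ∨ ¬p3 ∨ ¬p1) — ¬p6 is true.
  15. (p5 ∨ p7) — p7 is true.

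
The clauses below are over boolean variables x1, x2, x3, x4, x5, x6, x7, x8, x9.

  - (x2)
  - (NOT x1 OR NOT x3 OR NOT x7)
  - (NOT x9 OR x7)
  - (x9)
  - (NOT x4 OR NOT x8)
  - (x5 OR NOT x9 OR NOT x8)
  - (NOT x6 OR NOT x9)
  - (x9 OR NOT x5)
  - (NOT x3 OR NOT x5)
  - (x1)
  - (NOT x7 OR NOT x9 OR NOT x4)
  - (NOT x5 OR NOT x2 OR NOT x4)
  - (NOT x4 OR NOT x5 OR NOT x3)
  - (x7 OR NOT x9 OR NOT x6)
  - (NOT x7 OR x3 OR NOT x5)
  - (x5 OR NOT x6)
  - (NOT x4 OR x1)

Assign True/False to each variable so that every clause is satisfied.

The clause (x2) is unit: x2 must be True.
Unit propagation: (x9) forces x9 = True.
The clause (x7) is unit: x7 must be True.
Unit propagation: (NOT x6) forces x6 = False.
The clause (x1) is unit: x1 must be True.
The clause (NOT x3) is unit: x3 must be False.
(NOT x4) is a unit clause, so x4 = False.
The clause (NOT x5) is unit: x5 must be False.
The clause (NOT x8) is unit: x8 must be False.
Check each clause:
  1. (x2) — x2 is true.
  2. (NOT x1 OR NOT x7 OR NOT x3) — NOT x3 is true.
  3. (NOT x9 OR x7) — x7 is true.
  4. (x9) — x9 is true.
  5. (NOT x8 OR NOT x4) — NOT x8 is true.
  6. (NOT x9 OR x5 OR NOT x8) — NOT x8 is true.
  7. (NOT x6 OR NOT x9) — NOT x6 is true.
  8. (NOT x5 OR x9) — x9 is true.
  9. (NOT x3 OR NOT x5) — NOT x5 is true.
  10. (x1) — x1 is true.
  11. (NOT x7 OR NOT x9 OR NOT x4) — NOT x4 is true.
  12. (NOT x5 OR NOT x4 OR NOT x2) — NOT x5 is true.
  13. (NOT x3 OR NOT x4 OR NOT x5) — NOT x5 is true.
  14. (NOT x9 OR x7 OR NOT x6) — NOT x6 is true.
  15. (x3 OR NOT x7 OR NOT x5) — NOT x5 is true.
  16. (NOT x6 OR x5) — NOT x6 is true.
  17. (x1 OR NOT x4) — x1 is true.

x1 = T, x2 = T, x3 = F, x4 = F, x5 = F, x6 = F, x7 = T, x8 = F, x9 = T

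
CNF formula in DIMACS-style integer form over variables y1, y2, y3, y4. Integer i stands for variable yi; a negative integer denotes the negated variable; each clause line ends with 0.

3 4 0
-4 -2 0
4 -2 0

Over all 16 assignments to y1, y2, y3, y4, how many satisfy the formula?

6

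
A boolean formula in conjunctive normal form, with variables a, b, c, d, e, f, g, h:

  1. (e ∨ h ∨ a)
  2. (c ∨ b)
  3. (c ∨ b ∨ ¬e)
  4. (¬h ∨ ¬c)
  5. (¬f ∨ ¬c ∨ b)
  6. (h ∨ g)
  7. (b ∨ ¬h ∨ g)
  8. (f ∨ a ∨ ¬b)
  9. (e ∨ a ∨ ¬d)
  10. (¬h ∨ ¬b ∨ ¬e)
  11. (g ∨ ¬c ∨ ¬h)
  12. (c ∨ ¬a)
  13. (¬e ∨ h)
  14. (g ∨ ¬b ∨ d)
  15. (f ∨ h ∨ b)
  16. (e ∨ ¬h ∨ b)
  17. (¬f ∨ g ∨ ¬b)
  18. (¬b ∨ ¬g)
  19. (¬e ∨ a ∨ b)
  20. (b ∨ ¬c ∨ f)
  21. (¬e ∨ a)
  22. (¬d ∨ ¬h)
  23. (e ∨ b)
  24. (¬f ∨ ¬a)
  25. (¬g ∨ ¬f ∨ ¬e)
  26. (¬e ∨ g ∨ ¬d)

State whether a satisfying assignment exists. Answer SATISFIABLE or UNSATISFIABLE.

UNSATISFIABLE

b = True:
  propagation gives g=False, h=True, c=False, e=False; an empty clause results — contradiction.
b = False:
  propagation gives c=True, h=False, f=False; an empty clause results — contradiction.
Every branch closes, so no satisfying assignment exists.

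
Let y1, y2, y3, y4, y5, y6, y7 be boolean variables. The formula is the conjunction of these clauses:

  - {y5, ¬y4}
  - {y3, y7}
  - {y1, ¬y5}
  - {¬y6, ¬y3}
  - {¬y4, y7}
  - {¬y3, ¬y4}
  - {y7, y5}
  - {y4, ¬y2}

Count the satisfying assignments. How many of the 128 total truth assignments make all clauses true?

14

Case analysis on y4 and y3:
  y4=1, y3=1: a clause becomes empty — 0.
  y4=1, y3=0: remaining (y1,y2,y5,y6,y7) ∈ {(1,0,1,0,1); (1,0,1,1,1); (1,1,1,0,1); (1,1,1,1,1)} — 4.
  y4=0, y3=1: remaining (y1,y2,y5,y6,y7) ∈ {(0,0,0,0,1); (1,0,0,0,1); (1,0,1,0,0); (1,0,1,0,1)} — 4.
  y4=0, y3=0: y6 free; 3 ways for (y1,y2,y5,y7) × 2^1 = 6.
Total: 0 + 4 + 4 + 6 = 14.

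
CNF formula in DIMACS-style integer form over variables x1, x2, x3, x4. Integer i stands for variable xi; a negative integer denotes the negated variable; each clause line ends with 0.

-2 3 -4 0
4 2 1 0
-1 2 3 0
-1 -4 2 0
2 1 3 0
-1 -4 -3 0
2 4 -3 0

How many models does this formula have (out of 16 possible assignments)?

The models are:
  x1=0 x2=0 x3=1 x4=1
  x1=0 x2=1 x3=0 x4=0
  x1=0 x2=1 x3=1 x4=0
  x1=0 x2=1 x3=1 x4=1
  x1=1 x2=1 x3=0 x4=0
  x1=1 x2=1 x3=1 x4=0
Count: 6.

6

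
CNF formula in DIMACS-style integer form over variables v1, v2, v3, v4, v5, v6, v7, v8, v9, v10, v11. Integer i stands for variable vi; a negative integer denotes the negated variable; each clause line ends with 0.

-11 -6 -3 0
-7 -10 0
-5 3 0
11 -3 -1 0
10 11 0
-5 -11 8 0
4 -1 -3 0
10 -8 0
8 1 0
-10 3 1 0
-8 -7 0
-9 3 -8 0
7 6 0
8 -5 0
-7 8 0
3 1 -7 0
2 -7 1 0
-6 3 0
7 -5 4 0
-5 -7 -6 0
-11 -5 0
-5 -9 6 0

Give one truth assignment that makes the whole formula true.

v1=False  v2=False  v3=True  v4=True  v5=True  v6=True  v7=False  v8=True  v9=True  v10=True  v11=False

Check each clause:
  1. (~v11 \/ ~v6 \/ ~v3) — ~v11 is true.
  2. (~v10 \/ ~v7) — ~v7 is true.
  3. (v3 \/ ~v5) — v3 is true.
  4. (v11 \/ ~v1 \/ ~v3) — ~v1 is true.
  5. (v11 \/ v10) — v10 is true.
  6. (v8 \/ ~v11 \/ ~v5) — v8 is true.
  7. (~v3 \/ ~v1 \/ v4) — v4 is true.
  8. (v10 \/ ~v8) — v10 is true.
  9. (v8 \/ v1) — v8 is true.
  10. (v3 \/ v1 \/ ~v10) — v3 is true.
  11. (~v8 \/ ~v7) — ~v7 is true.
  12. (~v8 \/ ~v9 \/ v3) — v3 is true.
  13. (v6 \/ v7) — v6 is true.
  14. (~v5 \/ v8) — v8 is true.
  15. (~v7 \/ v8) — v8 is true.
  16. (v1 \/ ~v7 \/ v3) — v3 is true.
  17. (v2 \/ ~v7 \/ v1) — ~v7 is true.
  18. (v3 \/ ~v6) — v3 is true.
  19. (v4 \/ v7 \/ ~v5) — v4 is true.
  20. (~v7 \/ ~v5 \/ ~v6) — ~v7 is true.
  21. (~v5 \/ ~v11) — ~v11 is true.
  22. (~v5 \/ ~v9 \/ v6) — v6 is true.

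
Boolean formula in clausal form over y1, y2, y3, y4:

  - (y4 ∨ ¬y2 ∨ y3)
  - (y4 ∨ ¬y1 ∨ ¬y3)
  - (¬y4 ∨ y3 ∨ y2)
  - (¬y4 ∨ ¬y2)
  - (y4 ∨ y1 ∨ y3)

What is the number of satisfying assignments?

5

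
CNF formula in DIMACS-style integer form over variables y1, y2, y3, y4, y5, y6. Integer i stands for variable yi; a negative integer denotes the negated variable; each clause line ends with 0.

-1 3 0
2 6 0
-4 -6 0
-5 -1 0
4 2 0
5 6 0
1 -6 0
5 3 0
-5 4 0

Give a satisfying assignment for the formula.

y1 = True, y2 = True, y3 = True, y4 = False, y5 = False, y6 = True

Check each clause:
  1. (~y1 \/ y3) — y3 is true.
  2. (y6 \/ y2) — y2 is true.
  3. (~y4 \/ ~y6) — ~y4 is true.
  4. (~y1 \/ ~y5) — ~y5 is true.
  5. (y4 \/ y2) — y2 is true.
  6. (y6 \/ y5) — y6 is true.
  7. (~y6 \/ y1) — y1 is true.
  8. (y3 \/ y5) — y3 is true.
  9. (y4 \/ ~y5) — ~y5 is true.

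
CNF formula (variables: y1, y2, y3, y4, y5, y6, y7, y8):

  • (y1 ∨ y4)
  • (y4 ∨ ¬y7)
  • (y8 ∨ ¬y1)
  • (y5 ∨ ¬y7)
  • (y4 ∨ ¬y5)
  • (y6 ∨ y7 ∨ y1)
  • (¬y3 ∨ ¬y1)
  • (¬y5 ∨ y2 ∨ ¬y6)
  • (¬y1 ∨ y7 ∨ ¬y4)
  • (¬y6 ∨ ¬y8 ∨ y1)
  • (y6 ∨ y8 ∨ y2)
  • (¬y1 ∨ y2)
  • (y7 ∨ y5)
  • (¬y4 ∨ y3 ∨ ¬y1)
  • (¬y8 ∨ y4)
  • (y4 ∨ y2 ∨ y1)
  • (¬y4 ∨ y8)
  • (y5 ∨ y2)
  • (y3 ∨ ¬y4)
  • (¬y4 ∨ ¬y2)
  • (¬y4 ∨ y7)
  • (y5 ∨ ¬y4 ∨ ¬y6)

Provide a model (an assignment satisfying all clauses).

y1=F, y2=F, y3=T, y4=T, y5=T, y6=F, y7=T, y8=T

Try y1 = False.
  then y4 is forced to True.
  then y8 is forced to True.
  then y6 is forced to False.
  then y7 is forced to True.
  then y5 is forced to True.
  then y3 is forced to True.
  then y2 is forced to False.
Every clause has at least one true literal under this assignment.
Check each clause:
  1. (y4 ∨ y1) — y4 is true.
  2. (¬y7 ∨ y4) — y4 is true.
  3. (y8 ∨ ¬y1) — y8 is true.
  4. (¬y7 ∨ y5) — y5 is true.
  5. (¬y5 ∨ y4) — y4 is true.
  6. (y1 ∨ y6 ∨ y7) — y7 is true.
  7. (¬y1 ∨ ¬y3) — ¬y1 is true.
  8. (y2 ∨ ¬y6 ∨ ¬y5) — ¬y6 is true.
  9. (¬y4 ∨ ¬y1 ∨ y7) — ¬y1 is true.
  10. (¬y8 ∨ y1 ∨ ¬y6) — ¬y6 is true.
  11. (y8 ∨ y2 ∨ y6) — y8 is true.
  12. (y2 ∨ ¬y1) — ¬y1 is true.
  13. (y5 ∨ y7) — y5 is true.
  14. (¬y4 ∨ y3 ∨ ¬y1) — y3 is true.
  15. (y4 ∨ ¬y8) — y4 is true.
  16. (y2 ∨ y1 ∨ y4) — y4 is true.
  17. (¬y4 ∨ y8) — y8 is true.
  18. (y5 ∨ y2) — y5 is true.
  19. (y3 ∨ ¬y4) — y3 is true.
  20. (¬y2 ∨ ¬y4) — ¬y2 is true.
  21. (y7 ∨ ¬y4) — y7 is true.
  22. (y5 ∨ ¬y6 ∨ ¬y4) — ¬y6 is true.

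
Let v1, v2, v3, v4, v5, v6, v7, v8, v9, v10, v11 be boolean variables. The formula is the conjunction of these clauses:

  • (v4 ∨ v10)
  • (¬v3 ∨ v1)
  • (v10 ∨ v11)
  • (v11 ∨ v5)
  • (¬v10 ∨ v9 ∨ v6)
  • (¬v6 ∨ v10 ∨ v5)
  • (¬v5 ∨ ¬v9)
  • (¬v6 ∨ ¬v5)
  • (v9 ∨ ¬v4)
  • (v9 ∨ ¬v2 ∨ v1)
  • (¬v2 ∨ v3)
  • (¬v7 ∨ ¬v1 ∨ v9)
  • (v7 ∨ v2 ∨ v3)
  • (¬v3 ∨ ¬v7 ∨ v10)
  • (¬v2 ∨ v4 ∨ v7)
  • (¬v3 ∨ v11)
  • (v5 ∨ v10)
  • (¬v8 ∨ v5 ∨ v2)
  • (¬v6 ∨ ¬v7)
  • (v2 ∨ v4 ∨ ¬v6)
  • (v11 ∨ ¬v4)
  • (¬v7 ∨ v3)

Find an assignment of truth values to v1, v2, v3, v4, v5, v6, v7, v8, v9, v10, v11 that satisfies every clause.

v1=True  v2=True  v3=True  v4=True  v5=False  v6=False  v7=True  v8=False  v9=True  v10=True  v11=True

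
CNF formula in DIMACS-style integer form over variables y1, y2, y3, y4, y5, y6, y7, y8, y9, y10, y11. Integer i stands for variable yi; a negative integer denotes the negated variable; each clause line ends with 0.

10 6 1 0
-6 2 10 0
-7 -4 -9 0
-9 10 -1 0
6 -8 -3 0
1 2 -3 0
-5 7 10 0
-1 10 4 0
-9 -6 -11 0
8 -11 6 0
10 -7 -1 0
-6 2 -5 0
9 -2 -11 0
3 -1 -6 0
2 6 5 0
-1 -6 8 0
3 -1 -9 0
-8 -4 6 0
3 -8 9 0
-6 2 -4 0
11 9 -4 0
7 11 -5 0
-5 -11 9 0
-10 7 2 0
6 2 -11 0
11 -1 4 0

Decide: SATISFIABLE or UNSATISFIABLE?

SATISFIABLE

Set y1 = True and propagate.
Try y2 = True.
For the remaining variables, y3 = True, y4 = True, y5 = False, y6 = True, y7 = False, y8 = True, y9 = True, y10 = True, y11 = False works.
So y1=True  y2=True  y3=True  y4=True  y5=False  y6=True  y7=False  y8=True  y9=True  y10=True  y11=False is a satisfying assignment.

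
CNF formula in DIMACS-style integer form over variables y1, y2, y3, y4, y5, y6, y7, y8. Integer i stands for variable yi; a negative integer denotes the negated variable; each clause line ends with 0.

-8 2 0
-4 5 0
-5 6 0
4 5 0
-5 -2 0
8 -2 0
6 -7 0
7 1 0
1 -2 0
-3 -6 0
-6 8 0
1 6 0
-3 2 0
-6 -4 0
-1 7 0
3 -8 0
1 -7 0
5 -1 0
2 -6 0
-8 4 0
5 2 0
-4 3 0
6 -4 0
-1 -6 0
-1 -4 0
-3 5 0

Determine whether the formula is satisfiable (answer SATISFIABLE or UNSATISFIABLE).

UNSATISFIABLE

y6 = True:
  propagation gives y3=False, y8=True; an empty clause results — contradiction.
y6 = False:
  propagation gives y5=False, y4=False; an empty clause results — contradiction.
Every branch closes, so no satisfying assignment exists.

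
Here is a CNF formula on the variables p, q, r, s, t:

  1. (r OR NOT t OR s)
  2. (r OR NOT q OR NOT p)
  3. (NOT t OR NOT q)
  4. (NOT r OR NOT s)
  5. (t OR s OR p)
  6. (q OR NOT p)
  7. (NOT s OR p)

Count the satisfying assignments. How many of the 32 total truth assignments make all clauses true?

2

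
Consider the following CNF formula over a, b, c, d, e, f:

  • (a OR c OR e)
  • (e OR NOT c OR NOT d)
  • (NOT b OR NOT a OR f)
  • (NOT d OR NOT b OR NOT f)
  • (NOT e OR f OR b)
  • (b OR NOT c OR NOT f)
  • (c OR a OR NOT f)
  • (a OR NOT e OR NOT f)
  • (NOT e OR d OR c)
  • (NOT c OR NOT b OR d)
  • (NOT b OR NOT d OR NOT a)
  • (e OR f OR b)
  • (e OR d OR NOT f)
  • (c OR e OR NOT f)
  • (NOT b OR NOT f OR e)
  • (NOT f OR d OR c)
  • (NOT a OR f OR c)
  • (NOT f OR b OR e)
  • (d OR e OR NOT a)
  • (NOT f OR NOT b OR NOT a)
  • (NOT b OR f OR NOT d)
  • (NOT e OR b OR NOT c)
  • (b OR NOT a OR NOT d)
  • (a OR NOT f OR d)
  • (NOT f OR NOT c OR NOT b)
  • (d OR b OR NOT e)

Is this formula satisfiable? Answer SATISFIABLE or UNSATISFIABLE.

f = True:
  b = True:
    propagation gives d=False, c=False; an empty clause results — contradiction.
  b = False:
    propagation gives c=False, a=True, e=True, d=True; an empty clause results — contradiction.
f = False:
  b = True:
    propagation gives a=False, d=False, c=False, e=True; an empty clause results — contradiction.
  b = False:
    propagation gives e=False; an empty clause results — contradiction.
Every branch closes, so no satisfying assignment exists.

UNSATISFIABLE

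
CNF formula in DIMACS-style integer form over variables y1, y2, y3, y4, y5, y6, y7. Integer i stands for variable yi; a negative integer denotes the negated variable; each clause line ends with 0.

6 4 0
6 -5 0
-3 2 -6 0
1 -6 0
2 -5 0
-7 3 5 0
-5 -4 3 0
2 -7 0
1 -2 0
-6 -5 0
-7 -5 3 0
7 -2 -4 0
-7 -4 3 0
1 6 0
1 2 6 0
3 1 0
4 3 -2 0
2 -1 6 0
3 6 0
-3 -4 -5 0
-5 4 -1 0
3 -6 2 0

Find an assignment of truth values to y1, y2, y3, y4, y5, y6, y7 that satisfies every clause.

y1=1, y2=1, y3=1, y4=0, y5=0, y6=1, y7=1

Check each clause:
  1. (y4 || y6) — y6 is true.
  2. (!y5 || y6) — !y5 is true.
  3. (!y3 || !y6 || y2) — y2 is true.
  4. (y1 || !y6) — y1 is true.
  5. (y2 || !y5) — y2 is true.
  6. (y3 || y5 || !y7) — y3 is true.
  7. (!y4 || y3 || !y5) — y3 is true.
  8. (!y7 || y2) — y2 is true.
  9. (y1 || !y2) — y1 is true.
  10. (!y5 || !y6) — !y5 is true.
  11. (!y7 || y3 || !y5) — y3 is true.
  12. (!y2 || !y4 || y7) — !y4 is true.
  13. (!y4 || !y7 || y3) — y3 is true.
  14. (y6 || y1) — y1 is true.
  15. (y6 || y2 || y1) — y1 is true.
  16. (y1 || y3) — y1 is true.
  17. (!y2 || y4 || y3) — y3 is true.
  18. (!y1 || y6 || y2) — y2 is true.
  19. (y6 || y3) — y3 is true.
  20. (!y4 || !y3 || !y5) — !y5 is true.
  21. (y4 || !y1 || !y5) — !y5 is true.
  22. (y3 || !y6 || y2) — y2 is true.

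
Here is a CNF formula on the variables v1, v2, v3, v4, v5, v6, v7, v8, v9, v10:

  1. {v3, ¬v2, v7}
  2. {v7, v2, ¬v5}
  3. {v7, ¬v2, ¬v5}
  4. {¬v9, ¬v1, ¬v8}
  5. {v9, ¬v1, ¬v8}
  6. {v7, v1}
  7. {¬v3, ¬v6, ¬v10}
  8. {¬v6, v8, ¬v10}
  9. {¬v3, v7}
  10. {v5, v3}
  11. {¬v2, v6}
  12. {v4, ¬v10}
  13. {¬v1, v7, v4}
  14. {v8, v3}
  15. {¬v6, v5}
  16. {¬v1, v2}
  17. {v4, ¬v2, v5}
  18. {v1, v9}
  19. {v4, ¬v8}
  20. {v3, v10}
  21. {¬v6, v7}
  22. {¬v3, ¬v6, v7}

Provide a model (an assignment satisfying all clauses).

v1=1, v2=1, v3=1, v4=0, v5=1, v6=1, v7=1, v8=0, v9=0, v10=0

v7 occurs only positively in the remaining clauses — set v7 = True.
Branch on v1: take v1 = True.
  then v2 is forced to True.
  then v6 is forced to True.
  then v5 is forced to True.
Branch on v3: take v3 = True.
  then v10 is forced to False.
For the remaining variables, v4 = False, v8 = False, v9 = False works.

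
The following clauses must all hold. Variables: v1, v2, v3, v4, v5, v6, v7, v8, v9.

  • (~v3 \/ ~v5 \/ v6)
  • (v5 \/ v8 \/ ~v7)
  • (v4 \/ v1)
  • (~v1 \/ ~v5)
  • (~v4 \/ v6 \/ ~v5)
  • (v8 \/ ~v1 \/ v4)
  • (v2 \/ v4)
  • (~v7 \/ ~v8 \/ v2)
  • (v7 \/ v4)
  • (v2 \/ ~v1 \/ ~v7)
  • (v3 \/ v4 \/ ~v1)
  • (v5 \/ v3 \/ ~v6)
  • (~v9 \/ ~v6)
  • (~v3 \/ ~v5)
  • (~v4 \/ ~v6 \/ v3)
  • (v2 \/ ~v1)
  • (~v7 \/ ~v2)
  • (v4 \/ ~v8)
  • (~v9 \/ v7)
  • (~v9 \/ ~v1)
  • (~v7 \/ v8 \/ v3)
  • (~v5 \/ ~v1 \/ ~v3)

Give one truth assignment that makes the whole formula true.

Pure literal: v9 appears only negated; assign v9 = False.
Set v1 = True and propagate.
  then v5 is forced to False.
  then v2 is forced to True.
  then v7 is forced to False.
  then v4 is forced to True.
Branch on v3: take v3 = False.
  then v6 is forced to False.
v8 is now unconstrained; take v8 = False.
Every clause has at least one true literal under this assignment.

v1=1, v2=1, v3=0, v4=1, v5=0, v6=0, v7=0, v8=0, v9=0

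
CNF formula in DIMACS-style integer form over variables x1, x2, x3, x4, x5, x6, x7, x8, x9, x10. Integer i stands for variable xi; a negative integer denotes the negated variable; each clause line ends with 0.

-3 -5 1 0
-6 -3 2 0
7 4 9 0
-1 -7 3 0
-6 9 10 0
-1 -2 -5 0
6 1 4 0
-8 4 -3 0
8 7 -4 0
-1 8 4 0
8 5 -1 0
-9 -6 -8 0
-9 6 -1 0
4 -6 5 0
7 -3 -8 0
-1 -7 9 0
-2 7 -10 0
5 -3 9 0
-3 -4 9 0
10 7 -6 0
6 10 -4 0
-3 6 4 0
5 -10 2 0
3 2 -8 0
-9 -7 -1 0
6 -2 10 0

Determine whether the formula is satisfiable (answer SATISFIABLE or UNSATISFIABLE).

SATISFIABLE

Try x1 = False.
Branch on x2: take x2 = True.
For the remaining variables, x3 = False, x4 = True, x5 = True, x6 = True, x7 = True, x8 = True, x9 = False, x10 = True works.
Every clause has at least one true literal under this assignment.
So x1=0, x2=1, x3=0, x4=1, x5=1, x6=1, x7=1, x8=1, x9=0, x10=1 is a satisfying assignment.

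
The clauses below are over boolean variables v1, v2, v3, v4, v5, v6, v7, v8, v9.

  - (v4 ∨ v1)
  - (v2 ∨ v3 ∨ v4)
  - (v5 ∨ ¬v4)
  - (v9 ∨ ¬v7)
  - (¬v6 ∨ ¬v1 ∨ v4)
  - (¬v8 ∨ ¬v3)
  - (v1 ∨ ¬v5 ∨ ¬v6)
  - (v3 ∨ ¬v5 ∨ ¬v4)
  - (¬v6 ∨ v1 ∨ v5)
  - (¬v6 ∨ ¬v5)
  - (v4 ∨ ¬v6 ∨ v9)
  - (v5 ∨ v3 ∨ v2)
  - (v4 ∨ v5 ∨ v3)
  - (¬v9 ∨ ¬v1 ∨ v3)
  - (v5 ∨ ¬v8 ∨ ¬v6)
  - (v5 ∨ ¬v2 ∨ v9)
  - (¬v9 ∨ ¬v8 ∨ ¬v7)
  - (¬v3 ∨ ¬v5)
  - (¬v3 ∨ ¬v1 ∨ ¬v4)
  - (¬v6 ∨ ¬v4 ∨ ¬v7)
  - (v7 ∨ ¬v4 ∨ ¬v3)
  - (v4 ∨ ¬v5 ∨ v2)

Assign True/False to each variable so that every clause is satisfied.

v1=T, v2=T, v3=F, v4=F, v5=T, v6=F, v7=F, v8=T, v9=F

Check each clause:
  1. (v1 ∨ v4) — v1 is true.
  2. (v3 ∨ v2 ∨ v4) — v2 is true.
  3. (¬v4 ∨ v5) — ¬v4 is true.
  4. (¬v7 ∨ v9) — ¬v7 is true.
  5. (v4 ∨ ¬v1 ∨ ¬v6) — ¬v6 is true.
  6. (¬v8 ∨ ¬v3) — ¬v3 is true.
  7. (v1 ∨ ¬v6 ∨ ¬v5) — v1 is true.
  8. (¬v5 ∨ ¬v4 ∨ v3) — ¬v4 is true.
  9. (v5 ∨ v1 ∨ ¬v6) — v1 is true.
  10. (¬v6 ∨ ¬v5) — ¬v6 is true.
  11. (¬v6 ∨ v4 ∨ v9) — ¬v6 is true.
  12. (v2 ∨ v5 ∨ v3) — v2 is true.
  13. (v3 ∨ v4 ∨ v5) — v5 is true.
  14. (v3 ∨ ¬v1 ∨ ¬v9) — ¬v9 is true.
  15. (¬v6 ∨ v5 ∨ ¬v8) — ¬v6 is true.
  16. (¬v2 ∨ v9 ∨ v5) — v5 is true.
  17. (¬v7 ∨ ¬v8 ∨ ¬v9) — ¬v7 is true.
  18. (¬v3 ∨ ¬v5) — ¬v3 is true.
  19. (¬v3 ∨ ¬v1 ∨ ¬v4) — ¬v4 is true.
  20. (¬v4 ∨ ¬v6 ∨ ¬v7) — ¬v7 is true.
  21. (v7 ∨ ¬v4 ∨ ¬v3) — ¬v4 is true.
  22. (¬v5 ∨ v4 ∨ v2) — v2 is true.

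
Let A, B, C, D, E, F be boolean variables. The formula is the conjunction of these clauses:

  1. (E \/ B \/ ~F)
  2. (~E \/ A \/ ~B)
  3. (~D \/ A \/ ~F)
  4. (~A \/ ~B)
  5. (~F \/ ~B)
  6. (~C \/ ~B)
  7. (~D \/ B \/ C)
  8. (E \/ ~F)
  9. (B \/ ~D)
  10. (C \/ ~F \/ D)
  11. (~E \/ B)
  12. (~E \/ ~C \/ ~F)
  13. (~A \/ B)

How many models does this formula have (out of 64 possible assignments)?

4

The models are:
  A=0 B=0 C=0 D=0 E=0 F=0
  A=0 B=0 C=1 D=0 E=0 F=0
  A=0 B=1 C=0 D=0 E=0 F=0
  A=0 B=1 C=0 D=1 E=0 F=0
That's 4 in total.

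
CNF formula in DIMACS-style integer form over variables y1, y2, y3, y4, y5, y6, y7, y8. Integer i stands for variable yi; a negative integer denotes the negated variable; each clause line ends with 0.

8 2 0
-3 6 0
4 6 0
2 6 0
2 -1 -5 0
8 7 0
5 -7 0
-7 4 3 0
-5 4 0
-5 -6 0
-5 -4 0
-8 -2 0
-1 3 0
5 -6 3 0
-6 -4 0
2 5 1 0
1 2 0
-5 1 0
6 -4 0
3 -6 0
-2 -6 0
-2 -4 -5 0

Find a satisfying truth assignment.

y1=True, y2=False, y3=True, y4=False, y5=False, y6=True, y7=False, y8=True

Check each clause:
  1. (y2 \/ y8) — y8 is true.
  2. (~y3 \/ y6) — y6 is true.
  3. (y4 \/ y6) — y6 is true.
  4. (y2 \/ y6) — y6 is true.
  5. (y2 \/ ~y1 \/ ~y5) — ~y5 is true.
  6. (y8 \/ y7) — y8 is true.
  7. (y5 \/ ~y7) — ~y7 is true.
  8. (~y7 \/ y4 \/ y3) — ~y7 is true.
  9. (~y5 \/ y4) — ~y5 is true.
  10. (~y6 \/ ~y5) — ~y5 is true.
  11. (~y4 \/ ~y5) — ~y5 is true.
  12. (~y2 \/ ~y8) — ~y2 is true.
  13. (~y1 \/ y3) — y3 is true.
  14. (~y6 \/ y5 \/ y3) — y3 is true.
  15. (~y6 \/ ~y4) — ~y4 is true.
  16. (y2 \/ y1 \/ y5) — y1 is true.
  17. (y2 \/ y1) — y1 is true.
  18. (y1 \/ ~y5) — y1 is true.
  19. (y6 \/ ~y4) — ~y4 is true.
  20. (y3 \/ ~y6) — y3 is true.
  21. (~y2 \/ ~y6) — ~y2 is true.
  22. (~y5 \/ ~y2 \/ ~y4) — ~y5 is true.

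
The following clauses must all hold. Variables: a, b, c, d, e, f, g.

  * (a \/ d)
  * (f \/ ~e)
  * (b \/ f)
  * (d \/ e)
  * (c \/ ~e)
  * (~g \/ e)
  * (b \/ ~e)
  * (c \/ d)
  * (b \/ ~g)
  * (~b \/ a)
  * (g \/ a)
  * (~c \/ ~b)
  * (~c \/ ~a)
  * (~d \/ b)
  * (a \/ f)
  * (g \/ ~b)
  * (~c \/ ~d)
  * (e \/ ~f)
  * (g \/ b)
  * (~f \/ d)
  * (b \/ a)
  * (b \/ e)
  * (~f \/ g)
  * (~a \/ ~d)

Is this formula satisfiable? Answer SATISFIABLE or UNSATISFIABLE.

b = True:
  propagation gives a=True, c=False, e=False, d=True; an empty clause results — contradiction.
b = False:
  propagation gives f=True, e=False; an empty clause results — contradiction.
Every branch closes, so no satisfying assignment exists.

UNSATISFIABLE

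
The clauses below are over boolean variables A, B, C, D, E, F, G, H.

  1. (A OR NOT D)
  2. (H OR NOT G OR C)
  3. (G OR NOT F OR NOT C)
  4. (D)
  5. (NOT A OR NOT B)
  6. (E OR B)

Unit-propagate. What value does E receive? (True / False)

True

(D) stands alone — D = True.
(A OR NOT D) with D = True leaves only A, so A = True.
From (NOT B OR NOT A) and A = True: B = False.
From (B OR E) and B = False: E = True.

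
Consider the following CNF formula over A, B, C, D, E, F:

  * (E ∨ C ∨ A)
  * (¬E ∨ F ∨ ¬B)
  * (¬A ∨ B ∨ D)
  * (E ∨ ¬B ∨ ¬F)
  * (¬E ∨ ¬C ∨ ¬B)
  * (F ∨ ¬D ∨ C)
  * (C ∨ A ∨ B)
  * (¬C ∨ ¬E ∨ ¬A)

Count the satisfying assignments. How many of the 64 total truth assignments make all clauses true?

Split on B, then C.
  B=1, C=1: remaining (A,D,E,F) ∈ {(0,0,0,0); (0,1,0,0); (1,0,0,0); (1,1,0,0)} — 4.
  B=1, C=0: 5 of the 16 assignments to (A,D,E,F) work.
  B=0, C=1: F free; 5 ways for (A,D,E) × 2^1 = 10.
  B=0, C=0: remaining (A,D,E,F) ∈ {(1,1,0,1); (1,1,1,1)} — 2.
Total: 4 + 5 + 10 + 2 = 21.

21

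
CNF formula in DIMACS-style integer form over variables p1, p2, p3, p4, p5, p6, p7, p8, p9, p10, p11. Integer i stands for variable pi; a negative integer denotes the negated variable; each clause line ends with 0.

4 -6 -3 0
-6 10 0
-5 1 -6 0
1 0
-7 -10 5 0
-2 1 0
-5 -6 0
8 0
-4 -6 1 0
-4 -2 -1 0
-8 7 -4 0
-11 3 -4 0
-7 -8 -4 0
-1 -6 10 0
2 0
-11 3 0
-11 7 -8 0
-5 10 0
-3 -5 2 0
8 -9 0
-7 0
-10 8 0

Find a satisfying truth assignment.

p1=True  p2=True  p3=False  p4=False  p5=False  p6=False  p7=False  p8=True  p9=True  p10=True  p11=False

(p1) is a unit clause, so p1 = True.
(p8) is a unit clause, so p8 = True.
The clause (p2) is unit: p2 must be True.
The clause (NOT p4) is unit: p4 must be False.
(NOT p7) is a unit clause, so p7 = False.
Unit propagation: (NOT p11) forces p11 = False.
p3 occurs only negated in the remaining clauses — set p3 = False.
Pure literal: p5 appears only negated; assign p5 = False.
Set p6 = False and propagate.
p9, p10 are now unconstrained; take p9 = True, p10 = True.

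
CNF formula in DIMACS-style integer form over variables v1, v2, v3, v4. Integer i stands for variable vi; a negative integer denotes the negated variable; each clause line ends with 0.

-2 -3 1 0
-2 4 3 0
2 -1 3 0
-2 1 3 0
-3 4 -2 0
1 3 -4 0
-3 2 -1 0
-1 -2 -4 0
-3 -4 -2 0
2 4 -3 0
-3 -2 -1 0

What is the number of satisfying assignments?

2

The models are:
  v1=0 v2=0 v3=0 v4=0
  v1=0 v2=0 v3=1 v4=1
Count: 2.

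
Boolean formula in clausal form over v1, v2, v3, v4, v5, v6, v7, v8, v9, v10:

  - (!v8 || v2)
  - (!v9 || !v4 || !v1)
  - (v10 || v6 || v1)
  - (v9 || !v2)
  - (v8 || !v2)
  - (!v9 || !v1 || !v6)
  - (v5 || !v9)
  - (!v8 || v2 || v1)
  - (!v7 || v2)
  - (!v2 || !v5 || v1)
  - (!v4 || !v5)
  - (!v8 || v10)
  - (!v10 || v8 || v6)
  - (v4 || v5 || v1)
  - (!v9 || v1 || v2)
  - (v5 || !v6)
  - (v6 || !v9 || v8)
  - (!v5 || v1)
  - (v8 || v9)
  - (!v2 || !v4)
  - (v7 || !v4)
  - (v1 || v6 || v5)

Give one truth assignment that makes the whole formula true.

Try v1 = True.
The remaining clauses are satisfied by v2 = True, v3 = False, v4 = False, v5 = True, v6 = False, v7 = True, v8 = True, v9 = True, v10 = True.

v1=True, v2=True, v3=False, v4=False, v5=True, v6=False, v7=True, v8=True, v9=True, v10=True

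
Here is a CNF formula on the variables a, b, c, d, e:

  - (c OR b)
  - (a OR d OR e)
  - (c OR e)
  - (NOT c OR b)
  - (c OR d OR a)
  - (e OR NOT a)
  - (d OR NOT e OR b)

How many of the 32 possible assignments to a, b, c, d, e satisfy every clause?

8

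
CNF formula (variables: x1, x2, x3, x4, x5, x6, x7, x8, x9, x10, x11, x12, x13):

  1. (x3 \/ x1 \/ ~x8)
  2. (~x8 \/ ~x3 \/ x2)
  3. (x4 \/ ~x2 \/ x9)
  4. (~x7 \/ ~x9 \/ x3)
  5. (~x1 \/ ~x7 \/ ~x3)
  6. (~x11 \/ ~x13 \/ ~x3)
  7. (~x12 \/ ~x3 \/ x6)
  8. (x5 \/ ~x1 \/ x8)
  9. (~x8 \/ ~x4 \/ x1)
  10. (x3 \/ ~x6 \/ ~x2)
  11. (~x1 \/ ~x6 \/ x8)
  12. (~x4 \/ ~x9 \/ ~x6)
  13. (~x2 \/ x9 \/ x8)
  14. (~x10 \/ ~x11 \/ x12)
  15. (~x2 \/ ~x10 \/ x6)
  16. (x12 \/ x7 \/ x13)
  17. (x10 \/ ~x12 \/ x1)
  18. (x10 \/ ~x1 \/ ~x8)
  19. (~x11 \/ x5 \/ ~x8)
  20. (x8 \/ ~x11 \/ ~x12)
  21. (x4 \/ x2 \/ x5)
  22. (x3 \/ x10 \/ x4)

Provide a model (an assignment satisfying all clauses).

x1=True  x2=False  x3=False  x4=True  x5=False  x6=True  x7=True  x8=True  x9=False  x10=True  x11=False  x12=False  x13=False

x11 occurs only negated in the remaining clauses — set x11 = False.
Set x1 = True and propagate.
For the remaining variables, x2 = False, x3 = False, x4 = True, x5 = False, x6 = True, x7 = True, x8 = True, x9 = False, x10 = True, x12 = False, x13 = False works.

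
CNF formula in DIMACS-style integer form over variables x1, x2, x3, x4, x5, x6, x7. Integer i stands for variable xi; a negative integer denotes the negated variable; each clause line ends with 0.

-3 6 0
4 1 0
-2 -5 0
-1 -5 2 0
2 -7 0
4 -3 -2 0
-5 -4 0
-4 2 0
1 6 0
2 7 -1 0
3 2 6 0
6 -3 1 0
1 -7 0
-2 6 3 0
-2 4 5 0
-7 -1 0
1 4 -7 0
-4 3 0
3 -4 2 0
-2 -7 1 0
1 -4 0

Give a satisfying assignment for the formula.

x1 = T, x2 = T, x3 = T, x4 = T, x5 = F, x6 = T, x7 = F

Pure literal: x6 appears only positively; assign x6 = True.
Set x1 = True and propagate.
  then x7 is forced to False.
  then x2 is forced to True.
  then x5 is forced to False.
  then x4 is forced to True.
  then x3 is forced to True.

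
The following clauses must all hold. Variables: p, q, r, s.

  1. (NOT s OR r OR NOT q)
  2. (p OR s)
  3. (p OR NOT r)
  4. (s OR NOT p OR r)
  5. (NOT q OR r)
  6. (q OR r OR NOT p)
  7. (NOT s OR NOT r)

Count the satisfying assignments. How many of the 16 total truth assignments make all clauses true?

3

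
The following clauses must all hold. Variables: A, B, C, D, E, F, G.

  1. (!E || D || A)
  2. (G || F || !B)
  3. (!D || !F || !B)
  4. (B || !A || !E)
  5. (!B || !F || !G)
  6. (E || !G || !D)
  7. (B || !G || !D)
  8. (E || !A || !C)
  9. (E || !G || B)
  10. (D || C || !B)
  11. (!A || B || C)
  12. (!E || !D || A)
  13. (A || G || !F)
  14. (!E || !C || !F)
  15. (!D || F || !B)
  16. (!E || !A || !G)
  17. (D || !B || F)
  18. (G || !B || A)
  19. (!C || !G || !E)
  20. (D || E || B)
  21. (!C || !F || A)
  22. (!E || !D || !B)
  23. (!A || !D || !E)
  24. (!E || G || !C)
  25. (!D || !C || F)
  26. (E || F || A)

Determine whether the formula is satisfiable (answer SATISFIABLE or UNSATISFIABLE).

E = True:
  B = True:
    propagation gives D=False, A=True, C=True, F=False; an empty clause results — contradiction.
  B = False:
    propagation gives A=False, D=True; an empty clause results — contradiction.
E = False:
  B = True:
    F = True:
      propagation gives D=False, G=False, C=True; contradiction.
    F = False:
      propagation gives G=True, D=False; contradiction.
  B = False:
    A = True:
      propagation gives C=False; contradiction.
    A = False:
      propagation gives F=False; contradiction.
Every branch closes, so no satisfying assignment exists.

UNSATISFIABLE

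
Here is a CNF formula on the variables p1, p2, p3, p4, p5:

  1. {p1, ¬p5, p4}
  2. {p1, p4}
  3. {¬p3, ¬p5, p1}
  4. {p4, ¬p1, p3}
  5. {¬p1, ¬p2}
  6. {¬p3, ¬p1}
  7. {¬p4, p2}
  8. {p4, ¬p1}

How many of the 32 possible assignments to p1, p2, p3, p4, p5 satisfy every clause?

3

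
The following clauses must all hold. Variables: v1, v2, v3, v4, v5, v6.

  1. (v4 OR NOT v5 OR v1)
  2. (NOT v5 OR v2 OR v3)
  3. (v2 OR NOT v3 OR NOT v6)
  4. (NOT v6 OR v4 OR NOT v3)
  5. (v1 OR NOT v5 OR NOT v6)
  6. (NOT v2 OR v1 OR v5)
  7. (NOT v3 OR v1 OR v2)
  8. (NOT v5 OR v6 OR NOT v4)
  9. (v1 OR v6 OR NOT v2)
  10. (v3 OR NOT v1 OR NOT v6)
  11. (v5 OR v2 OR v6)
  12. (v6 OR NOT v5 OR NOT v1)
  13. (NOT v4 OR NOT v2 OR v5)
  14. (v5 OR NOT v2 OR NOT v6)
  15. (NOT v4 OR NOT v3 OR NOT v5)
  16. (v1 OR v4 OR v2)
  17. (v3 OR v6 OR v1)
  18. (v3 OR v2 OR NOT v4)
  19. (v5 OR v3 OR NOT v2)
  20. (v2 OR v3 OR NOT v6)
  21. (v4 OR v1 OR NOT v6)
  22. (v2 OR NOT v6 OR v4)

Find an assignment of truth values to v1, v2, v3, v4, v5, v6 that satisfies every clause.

v1 = True, v2 = True, v3 = True, v4 = False, v5 = False, v6 = False

Check each clause:
  1. (v4 OR v1 OR NOT v5) — v1 is true.
  2. (v3 OR v2 OR NOT v5) — v3 is true.
  3. (v2 OR NOT v6 OR NOT v3) — NOT v6 is true.
  4. (NOT v6 OR NOT v3 OR v4) — NOT v6 is true.
  5. (v1 OR NOT v5 OR NOT v6) — v1 is true.
  6. (NOT v2 OR v1 OR v5) — v1 is true.
  7. (NOT v3 OR v1 OR v2) — v1 is true.
  8. (NOT v5 OR v6 OR NOT v4) — NOT v5 is true.
  9. (v1 OR v6 OR NOT v2) — v1 is true.
  10. (NOT v1 OR NOT v6 OR v3) — NOT v6 is true.
  11. (v6 OR v5 OR v2) — v2 is true.
  12. (NOT v1 OR v6 OR NOT v5) — NOT v5 is true.
  13. (NOT v2 OR NOT v4 OR v5) — NOT v4 is true.
  14. (NOT v2 OR NOT v6 OR v5) — NOT v6 is true.
  15. (NOT v4 OR NOT v3 OR NOT v5) — NOT v5 is true.
  16. (v1 OR v2 OR v4) — v1 is true.
  17. (v1 OR v6 OR v3) — v1 is true.
  18. (v3 OR v2 OR NOT v4) — v2 is true.
  19. (v5 OR NOT v2 OR v3) — v3 is true.
  20. (NOT v6 OR v3 OR v2) — NOT v6 is true.
  21. (v4 OR v1 OR NOT v6) — v1 is true.
  22. (v2 OR v4 OR NOT v6) — NOT v6 is true.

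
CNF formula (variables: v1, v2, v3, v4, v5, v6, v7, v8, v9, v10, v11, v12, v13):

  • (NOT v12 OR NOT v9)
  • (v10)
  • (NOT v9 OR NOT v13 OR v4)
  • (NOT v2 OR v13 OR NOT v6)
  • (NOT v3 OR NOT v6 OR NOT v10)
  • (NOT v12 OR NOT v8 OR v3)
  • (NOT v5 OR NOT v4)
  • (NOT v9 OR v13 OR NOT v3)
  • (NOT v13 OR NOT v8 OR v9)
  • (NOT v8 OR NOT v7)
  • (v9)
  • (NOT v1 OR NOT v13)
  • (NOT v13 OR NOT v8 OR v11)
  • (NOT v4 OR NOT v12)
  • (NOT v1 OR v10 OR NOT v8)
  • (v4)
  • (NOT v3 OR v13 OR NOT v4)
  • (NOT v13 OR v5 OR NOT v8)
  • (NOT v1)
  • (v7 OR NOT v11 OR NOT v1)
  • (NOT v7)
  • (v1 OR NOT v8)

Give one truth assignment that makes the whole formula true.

The clause (v10) is unit: v10 must be True.
(v9) is a unit clause, so v9 = True.
Unit propagation: (NOT v12) forces v12 = False.
The clause (v4) is unit: v4 must be True.
Unit propagation: (NOT v5) forces v5 = False.
The clause (NOT v1) is unit: v1 must be False.
Unit propagation: (NOT v7) forces v7 = False.
The clause (NOT v8) is unit: v8 must be False.
v6 occurs only negated in the remaining clauses — set v6 = False.
v13 occurs only positively in the remaining clauses — set v13 = True.
v2, v3, v11 are now unconstrained; take v2 = True, v3 = True, v11 = False.

v1=0, v2=1, v3=1, v4=1, v5=0, v6=0, v7=0, v8=0, v9=1, v10=1, v11=0, v12=0, v13=1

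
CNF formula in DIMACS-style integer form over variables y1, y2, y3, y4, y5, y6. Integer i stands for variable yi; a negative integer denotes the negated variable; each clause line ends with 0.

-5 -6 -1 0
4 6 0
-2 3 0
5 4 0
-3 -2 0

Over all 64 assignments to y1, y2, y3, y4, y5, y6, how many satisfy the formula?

Split on y2, then y3.
  y2=1, y3=1: a clause becomes empty — 0.
  y2=1, y3=0: a clause becomes empty — 0.
  y2=0, y3=1: 8 of the 16 assignments to (y1,y4,y5,y6) work.
  y2=0, y3=0: 8 of the 16 assignments to (y1,y4,y5,y6) work.
Total: 0 + 0 + 8 + 8 = 16.

16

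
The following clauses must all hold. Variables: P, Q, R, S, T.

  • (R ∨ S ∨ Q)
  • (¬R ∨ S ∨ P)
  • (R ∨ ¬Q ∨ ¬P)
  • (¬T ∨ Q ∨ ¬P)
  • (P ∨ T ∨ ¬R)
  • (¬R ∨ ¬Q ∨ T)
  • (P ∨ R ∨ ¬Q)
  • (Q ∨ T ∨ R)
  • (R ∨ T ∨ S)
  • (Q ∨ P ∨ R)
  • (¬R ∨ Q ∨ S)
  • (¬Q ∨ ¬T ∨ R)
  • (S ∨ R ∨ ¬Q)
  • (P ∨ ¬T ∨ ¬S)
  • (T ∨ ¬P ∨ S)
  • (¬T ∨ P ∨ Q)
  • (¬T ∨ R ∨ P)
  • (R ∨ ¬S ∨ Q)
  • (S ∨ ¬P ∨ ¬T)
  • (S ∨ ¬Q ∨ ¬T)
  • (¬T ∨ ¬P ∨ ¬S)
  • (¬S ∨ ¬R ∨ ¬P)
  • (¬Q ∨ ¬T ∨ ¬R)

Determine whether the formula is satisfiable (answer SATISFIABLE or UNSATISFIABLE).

UNSATISFIABLE

R = True:
  T = True:
    propagation gives Q=False, P=False; an empty clause results — contradiction.
  T = False:
    propagation gives P=True, Q=False, S=True; an empty clause results — contradiction.
R = False:
  Q = True:
    propagation gives P=False; an empty clause results — contradiction.
  Q = False:
    propagation gives S=True; an empty clause results — contradiction.
Every branch closes, so no satisfying assignment exists.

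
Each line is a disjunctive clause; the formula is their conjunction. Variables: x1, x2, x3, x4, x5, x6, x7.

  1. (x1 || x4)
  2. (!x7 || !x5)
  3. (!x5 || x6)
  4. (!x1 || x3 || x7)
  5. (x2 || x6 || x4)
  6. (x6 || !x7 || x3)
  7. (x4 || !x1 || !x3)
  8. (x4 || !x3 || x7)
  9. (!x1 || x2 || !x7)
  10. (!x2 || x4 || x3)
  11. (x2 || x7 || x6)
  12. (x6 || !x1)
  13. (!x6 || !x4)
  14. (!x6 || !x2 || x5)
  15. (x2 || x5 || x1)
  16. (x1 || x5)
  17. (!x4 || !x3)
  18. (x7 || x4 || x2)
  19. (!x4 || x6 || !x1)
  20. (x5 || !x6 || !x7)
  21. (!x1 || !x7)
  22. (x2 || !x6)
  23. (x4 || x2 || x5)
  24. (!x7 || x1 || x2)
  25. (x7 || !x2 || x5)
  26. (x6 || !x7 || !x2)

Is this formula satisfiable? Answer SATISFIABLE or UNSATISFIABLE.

UNSATISFIABLE

x2 = True:
  x6 = True:
    propagation gives x4=False, x1=True, x3=False; an empty clause results — contradiction.
  x6 = False:
    propagation gives x5=False, x1=False; an empty clause results — contradiction.
x2 = False:
  propagation gives x6=False, x5=False, x4=True, x7=True; an empty clause results — contradiction.
Every branch closes, so no satisfying assignment exists.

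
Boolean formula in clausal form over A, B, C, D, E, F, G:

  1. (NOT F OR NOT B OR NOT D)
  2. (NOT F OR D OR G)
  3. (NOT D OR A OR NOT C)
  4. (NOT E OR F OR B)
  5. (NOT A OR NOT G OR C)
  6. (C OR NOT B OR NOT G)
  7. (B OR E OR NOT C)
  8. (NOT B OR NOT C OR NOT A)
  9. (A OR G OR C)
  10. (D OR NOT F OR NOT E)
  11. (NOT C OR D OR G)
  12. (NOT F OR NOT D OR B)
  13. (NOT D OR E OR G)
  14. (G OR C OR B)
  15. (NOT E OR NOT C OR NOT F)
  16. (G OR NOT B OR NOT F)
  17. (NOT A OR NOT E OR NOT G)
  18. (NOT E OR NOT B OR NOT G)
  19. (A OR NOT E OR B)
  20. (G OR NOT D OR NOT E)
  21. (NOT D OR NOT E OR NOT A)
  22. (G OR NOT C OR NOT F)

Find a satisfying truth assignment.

A=F, B=F, C=F, D=F, E=F, F=T, G=T

Check each clause:
  1. (NOT D OR NOT F OR NOT B) — NOT D is true.
  2. (D OR G OR NOT F) — G is true.
  3. (A OR NOT C OR NOT D) — NOT D is true.
  4. (F OR B OR NOT E) — NOT E is true.
  5. (C OR NOT G OR NOT A) — NOT A is true.
  6. (C OR NOT B OR NOT G) — NOT B is true.
  7. (E OR B OR NOT C) — NOT C is true.
  8. (NOT B OR NOT C OR NOT A) — NOT C is true.
  9. (A OR G OR C) — G is true.
  10. (NOT E OR NOT F OR D) — NOT E is true.
  11. (G OR D OR NOT C) — NOT C is true.
  12. (NOT F OR B OR NOT D) — NOT D is true.
  13. (G OR E OR NOT D) — NOT D is true.
  14. (G OR C OR B) — G is true.
  15. (NOT C OR NOT E OR NOT F) — NOT E is true.
  16. (NOT B OR NOT F OR G) — NOT B is true.
  17. (NOT A OR NOT G OR NOT E) — NOT E is true.
  18. (NOT G OR NOT B OR NOT E) — NOT E is true.
  19. (A OR B OR NOT E) — NOT E is true.
  20. (G OR NOT D OR NOT E) — NOT E is true.
  21. (NOT E OR NOT A OR NOT D) — NOT E is true.
  22. (NOT C OR G OR NOT F) — NOT C is true.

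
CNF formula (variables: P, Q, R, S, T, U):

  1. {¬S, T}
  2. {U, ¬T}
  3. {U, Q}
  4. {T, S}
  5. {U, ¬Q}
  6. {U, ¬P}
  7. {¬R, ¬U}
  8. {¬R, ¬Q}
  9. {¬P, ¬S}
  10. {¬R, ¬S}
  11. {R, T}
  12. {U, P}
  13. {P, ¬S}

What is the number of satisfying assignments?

4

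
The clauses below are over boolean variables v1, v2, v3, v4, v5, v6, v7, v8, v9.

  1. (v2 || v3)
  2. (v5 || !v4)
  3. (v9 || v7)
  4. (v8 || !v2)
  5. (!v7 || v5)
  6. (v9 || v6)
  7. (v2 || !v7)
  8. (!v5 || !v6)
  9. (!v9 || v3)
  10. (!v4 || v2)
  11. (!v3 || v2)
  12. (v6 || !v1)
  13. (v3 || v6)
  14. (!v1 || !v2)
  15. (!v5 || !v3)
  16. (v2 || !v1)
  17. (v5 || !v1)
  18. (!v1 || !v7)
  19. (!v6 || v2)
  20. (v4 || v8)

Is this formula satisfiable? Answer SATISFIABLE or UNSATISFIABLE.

Pure literal: v1 appears only negated; assign v1 = False.
Pure literal: v8 appears only positively; assign v8 = True.
Set v2 = True and propagate.
Branch on v3: take v3 = True.
  then v5 is forced to False.
  then v4 is forced to False.
  then v7 is forced to False.
  then v9 is forced to True.
v6 is now unconstrained; take v6 = True.
Every clause has at least one true literal under this assignment.
So v1 = F, v2 = T, v3 = T, v4 = F, v5 = F, v6 = T, v7 = F, v8 = T, v9 = T is a satisfying assignment.

SATISFIABLE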